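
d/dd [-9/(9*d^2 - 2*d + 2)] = 18*(9*d - 1)/(9*d^2 - 2*d + 2)^2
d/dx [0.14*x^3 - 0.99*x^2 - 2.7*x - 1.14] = 0.42*x^2 - 1.98*x - 2.7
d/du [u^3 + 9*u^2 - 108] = 3*u*(u + 6)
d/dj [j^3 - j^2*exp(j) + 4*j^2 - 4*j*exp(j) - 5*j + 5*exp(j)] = -j^2*exp(j) + 3*j^2 - 6*j*exp(j) + 8*j + exp(j) - 5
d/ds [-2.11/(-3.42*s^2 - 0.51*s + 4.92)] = (-14.4324*s - 1.0761)/(3.42*s^2 + 0.51*s - 4.92)^2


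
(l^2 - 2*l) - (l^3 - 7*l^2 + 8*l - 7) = -l^3 + 8*l^2 - 10*l + 7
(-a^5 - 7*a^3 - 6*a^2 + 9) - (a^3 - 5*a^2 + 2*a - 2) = -a^5 - 8*a^3 - a^2 - 2*a + 11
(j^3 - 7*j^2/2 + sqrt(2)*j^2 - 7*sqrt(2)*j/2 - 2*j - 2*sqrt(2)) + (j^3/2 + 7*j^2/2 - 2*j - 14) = 3*j^3/2 + sqrt(2)*j^2 - 7*sqrt(2)*j/2 - 4*j - 14 - 2*sqrt(2)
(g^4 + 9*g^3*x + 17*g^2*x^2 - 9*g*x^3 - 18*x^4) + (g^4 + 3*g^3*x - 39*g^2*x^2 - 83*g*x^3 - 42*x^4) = 2*g^4 + 12*g^3*x - 22*g^2*x^2 - 92*g*x^3 - 60*x^4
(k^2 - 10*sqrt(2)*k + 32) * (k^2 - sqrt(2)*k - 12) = k^4 - 11*sqrt(2)*k^3 + 40*k^2 + 88*sqrt(2)*k - 384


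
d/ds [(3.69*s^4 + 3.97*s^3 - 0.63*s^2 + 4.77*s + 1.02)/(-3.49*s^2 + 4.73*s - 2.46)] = (-25.7562*s^5 + 38.5058*s^4 + 1.24660000000001*s^3 - 15.6312*s^2 + 10.2192*s - 16.5588)/(12.1801*s^4 - 33.0154*s^3 + 39.5437*s^2 - 23.2716*s + 6.0516)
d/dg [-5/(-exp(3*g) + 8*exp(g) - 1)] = (40 - 15*exp(2*g))*exp(g)/(exp(3*g) - 8*exp(g) + 1)^2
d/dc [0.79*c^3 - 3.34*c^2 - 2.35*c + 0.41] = 2.37*c^2 - 6.68*c - 2.35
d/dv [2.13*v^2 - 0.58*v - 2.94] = 4.26*v - 0.58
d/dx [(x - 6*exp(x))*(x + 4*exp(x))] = -2*x*exp(x) + 2*x - 48*exp(2*x) - 2*exp(x)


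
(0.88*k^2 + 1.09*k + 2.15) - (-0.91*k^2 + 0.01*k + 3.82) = 1.79*k^2 + 1.08*k - 1.67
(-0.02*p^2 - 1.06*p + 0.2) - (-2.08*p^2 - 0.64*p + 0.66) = 2.06*p^2 - 0.42*p - 0.46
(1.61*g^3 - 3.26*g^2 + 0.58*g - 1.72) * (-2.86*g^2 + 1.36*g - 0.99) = -4.6046*g^5 + 11.5132*g^4 - 7.6863*g^3 + 8.9354*g^2 - 2.9134*g + 1.7028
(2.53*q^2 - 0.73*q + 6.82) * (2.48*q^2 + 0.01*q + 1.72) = 6.2744*q^4 - 1.7851*q^3 + 21.2579*q^2 - 1.1874*q + 11.7304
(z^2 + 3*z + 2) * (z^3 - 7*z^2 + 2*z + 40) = z^5 - 4*z^4 - 17*z^3 + 32*z^2 + 124*z + 80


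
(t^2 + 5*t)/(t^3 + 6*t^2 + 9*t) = (t + 5)/(t^2 + 6*t + 9)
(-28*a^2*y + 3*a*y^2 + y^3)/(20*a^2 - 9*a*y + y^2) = y*(7*a + y)/(-5*a + y)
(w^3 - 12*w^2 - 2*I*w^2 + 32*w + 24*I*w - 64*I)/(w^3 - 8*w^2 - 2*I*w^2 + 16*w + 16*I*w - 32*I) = (w - 8)/(w - 4)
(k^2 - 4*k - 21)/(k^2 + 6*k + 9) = (k - 7)/(k + 3)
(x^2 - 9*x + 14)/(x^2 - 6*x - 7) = (x - 2)/(x + 1)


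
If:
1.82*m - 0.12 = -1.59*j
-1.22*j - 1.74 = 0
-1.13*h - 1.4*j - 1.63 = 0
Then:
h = 0.32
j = -1.43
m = 1.31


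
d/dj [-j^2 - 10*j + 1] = -2*j - 10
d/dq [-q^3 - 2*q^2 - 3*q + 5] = -3*q^2 - 4*q - 3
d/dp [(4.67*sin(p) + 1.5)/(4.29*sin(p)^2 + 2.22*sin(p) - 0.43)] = (-12.87*sin(p) + 10.01715*cos(2*p) - 15.35525)*cos(p)/(4.29*sin(p)^2 + 2.22*sin(p) - 0.43)^2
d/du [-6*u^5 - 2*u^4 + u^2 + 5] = -30*u^4 - 8*u^3 + 2*u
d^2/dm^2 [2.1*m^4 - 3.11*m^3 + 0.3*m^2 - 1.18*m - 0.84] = 25.2*m^2 - 18.66*m + 0.6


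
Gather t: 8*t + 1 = 8*t + 1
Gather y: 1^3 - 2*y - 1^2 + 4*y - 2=2*y - 2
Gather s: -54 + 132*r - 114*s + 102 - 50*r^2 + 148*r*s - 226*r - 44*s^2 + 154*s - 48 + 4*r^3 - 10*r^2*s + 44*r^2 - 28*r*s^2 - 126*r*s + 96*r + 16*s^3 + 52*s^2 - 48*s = 4*r^3 - 6*r^2 + 2*r + 16*s^3 + s^2*(8 - 28*r) + s*(-10*r^2 + 22*r - 8)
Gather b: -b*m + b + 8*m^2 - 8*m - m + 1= b*(1 - m) + 8*m^2 - 9*m + 1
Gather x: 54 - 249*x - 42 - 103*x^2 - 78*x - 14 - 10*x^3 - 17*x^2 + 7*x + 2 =-10*x^3 - 120*x^2 - 320*x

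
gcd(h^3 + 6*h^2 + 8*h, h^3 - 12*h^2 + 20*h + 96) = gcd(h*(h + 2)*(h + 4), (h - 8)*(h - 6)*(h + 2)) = h + 2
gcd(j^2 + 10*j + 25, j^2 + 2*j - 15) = j + 5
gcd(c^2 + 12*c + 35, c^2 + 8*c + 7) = c + 7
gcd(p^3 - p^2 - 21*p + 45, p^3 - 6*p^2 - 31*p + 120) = p^2 + 2*p - 15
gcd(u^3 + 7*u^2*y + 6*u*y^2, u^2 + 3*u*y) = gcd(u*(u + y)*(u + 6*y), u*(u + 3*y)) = u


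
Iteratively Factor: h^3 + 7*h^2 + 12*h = (h)*(h^2 + 7*h + 12) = h*(h + 3)*(h + 4)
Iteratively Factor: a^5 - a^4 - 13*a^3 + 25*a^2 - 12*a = (a - 1)*(a^4 - 13*a^2 + 12*a) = (a - 1)*(a + 4)*(a^3 - 4*a^2 + 3*a) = a*(a - 1)*(a + 4)*(a^2 - 4*a + 3) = a*(a - 3)*(a - 1)*(a + 4)*(a - 1)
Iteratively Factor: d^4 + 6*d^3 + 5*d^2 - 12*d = (d + 3)*(d^3 + 3*d^2 - 4*d) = d*(d + 3)*(d^2 + 3*d - 4) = d*(d + 3)*(d + 4)*(d - 1)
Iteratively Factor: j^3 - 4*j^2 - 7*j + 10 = (j + 2)*(j^2 - 6*j + 5) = (j - 1)*(j + 2)*(j - 5)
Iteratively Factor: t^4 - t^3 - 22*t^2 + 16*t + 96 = (t - 4)*(t^3 + 3*t^2 - 10*t - 24) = (t - 4)*(t - 3)*(t^2 + 6*t + 8) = (t - 4)*(t - 3)*(t + 2)*(t + 4)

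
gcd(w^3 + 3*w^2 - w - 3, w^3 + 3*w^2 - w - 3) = w^3 + 3*w^2 - w - 3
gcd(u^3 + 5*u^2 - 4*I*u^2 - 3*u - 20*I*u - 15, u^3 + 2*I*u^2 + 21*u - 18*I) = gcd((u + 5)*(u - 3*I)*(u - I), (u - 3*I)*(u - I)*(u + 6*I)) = u^2 - 4*I*u - 3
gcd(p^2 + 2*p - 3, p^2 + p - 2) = p - 1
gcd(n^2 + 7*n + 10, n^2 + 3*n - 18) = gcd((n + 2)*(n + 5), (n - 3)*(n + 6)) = 1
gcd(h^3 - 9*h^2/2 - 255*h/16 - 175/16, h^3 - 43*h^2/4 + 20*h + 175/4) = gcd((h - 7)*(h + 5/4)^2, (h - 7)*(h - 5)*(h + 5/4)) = h^2 - 23*h/4 - 35/4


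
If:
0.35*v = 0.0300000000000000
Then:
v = 0.09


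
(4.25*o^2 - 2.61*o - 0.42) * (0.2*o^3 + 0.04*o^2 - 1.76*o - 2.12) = 0.85*o^5 - 0.352*o^4 - 7.6684*o^3 - 4.4332*o^2 + 6.2724*o + 0.8904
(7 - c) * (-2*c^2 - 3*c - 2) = 2*c^3 - 11*c^2 - 19*c - 14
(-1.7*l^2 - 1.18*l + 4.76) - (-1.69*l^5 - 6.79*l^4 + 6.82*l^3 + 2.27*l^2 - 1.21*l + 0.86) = 1.69*l^5 + 6.79*l^4 - 6.82*l^3 - 3.97*l^2 + 0.03*l + 3.9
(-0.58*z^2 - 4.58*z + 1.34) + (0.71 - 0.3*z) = -0.58*z^2 - 4.88*z + 2.05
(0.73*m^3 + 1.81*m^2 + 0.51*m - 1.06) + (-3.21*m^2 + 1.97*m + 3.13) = 0.73*m^3 - 1.4*m^2 + 2.48*m + 2.07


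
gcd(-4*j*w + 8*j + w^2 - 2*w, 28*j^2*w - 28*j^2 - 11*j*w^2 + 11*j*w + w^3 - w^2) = -4*j + w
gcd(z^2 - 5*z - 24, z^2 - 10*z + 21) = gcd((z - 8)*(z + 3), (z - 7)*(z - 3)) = 1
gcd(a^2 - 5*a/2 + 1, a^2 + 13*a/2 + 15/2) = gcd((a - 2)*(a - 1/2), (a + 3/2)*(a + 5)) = 1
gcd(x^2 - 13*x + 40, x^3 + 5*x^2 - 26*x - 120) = x - 5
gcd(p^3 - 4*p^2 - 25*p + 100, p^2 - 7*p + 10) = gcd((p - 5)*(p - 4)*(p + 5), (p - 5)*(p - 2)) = p - 5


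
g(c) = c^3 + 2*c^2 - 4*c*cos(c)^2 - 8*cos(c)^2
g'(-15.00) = 561.31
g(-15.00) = -2894.99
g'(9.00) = 242.64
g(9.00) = 854.47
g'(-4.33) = 44.82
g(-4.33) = -42.39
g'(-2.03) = 3.36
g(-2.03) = -0.10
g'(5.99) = 110.25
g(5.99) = 257.39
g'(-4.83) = 47.97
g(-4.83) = -65.86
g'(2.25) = 5.99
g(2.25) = 14.81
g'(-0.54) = -9.38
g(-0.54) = -3.87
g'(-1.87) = 2.96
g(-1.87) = 0.41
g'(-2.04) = 3.38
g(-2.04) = -0.13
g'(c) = 3*c^2 + 8*c*sin(c)*cos(c) + 4*c + 16*sin(c)*cos(c) - 4*cos(c)^2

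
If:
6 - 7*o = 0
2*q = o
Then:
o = 6/7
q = 3/7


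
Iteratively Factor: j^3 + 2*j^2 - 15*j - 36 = (j - 4)*(j^2 + 6*j + 9) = (j - 4)*(j + 3)*(j + 3)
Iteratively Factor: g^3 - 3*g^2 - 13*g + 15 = (g - 1)*(g^2 - 2*g - 15) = (g - 5)*(g - 1)*(g + 3)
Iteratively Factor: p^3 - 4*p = (p)*(p^2 - 4) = p*(p - 2)*(p + 2)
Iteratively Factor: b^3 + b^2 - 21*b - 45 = (b + 3)*(b^2 - 2*b - 15) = (b - 5)*(b + 3)*(b + 3)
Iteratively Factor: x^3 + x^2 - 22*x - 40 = (x + 4)*(x^2 - 3*x - 10) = (x - 5)*(x + 4)*(x + 2)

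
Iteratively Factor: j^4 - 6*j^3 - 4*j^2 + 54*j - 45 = (j + 3)*(j^3 - 9*j^2 + 23*j - 15) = (j - 5)*(j + 3)*(j^2 - 4*j + 3) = (j - 5)*(j - 3)*(j + 3)*(j - 1)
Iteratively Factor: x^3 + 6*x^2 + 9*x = (x + 3)*(x^2 + 3*x) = (x + 3)^2*(x)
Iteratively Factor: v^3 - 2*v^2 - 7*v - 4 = (v + 1)*(v^2 - 3*v - 4) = (v - 4)*(v + 1)*(v + 1)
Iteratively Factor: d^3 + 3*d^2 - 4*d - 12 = (d - 2)*(d^2 + 5*d + 6) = (d - 2)*(d + 2)*(d + 3)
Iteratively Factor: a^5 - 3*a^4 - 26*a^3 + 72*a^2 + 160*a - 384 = (a - 4)*(a^4 + a^3 - 22*a^2 - 16*a + 96) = (a - 4)^2*(a^3 + 5*a^2 - 2*a - 24) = (a - 4)^2*(a + 3)*(a^2 + 2*a - 8) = (a - 4)^2*(a - 2)*(a + 3)*(a + 4)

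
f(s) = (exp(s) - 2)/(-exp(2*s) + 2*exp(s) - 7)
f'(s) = (exp(s) - 2)*(2*exp(2*s) - 2*exp(s))/(-exp(2*s) + 2*exp(s) - 7)^2 + exp(s)/(-exp(2*s) + 2*exp(s) - 7)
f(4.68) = -0.01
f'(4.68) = 0.01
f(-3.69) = 0.28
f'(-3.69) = -0.00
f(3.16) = -0.04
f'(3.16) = 0.04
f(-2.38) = 0.28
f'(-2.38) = -0.01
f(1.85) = -0.13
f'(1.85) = 0.06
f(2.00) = -0.12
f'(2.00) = 0.07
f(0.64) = 0.02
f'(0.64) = -0.29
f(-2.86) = 0.28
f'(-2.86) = -0.00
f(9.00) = 0.00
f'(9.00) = 0.00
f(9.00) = 0.00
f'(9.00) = 0.00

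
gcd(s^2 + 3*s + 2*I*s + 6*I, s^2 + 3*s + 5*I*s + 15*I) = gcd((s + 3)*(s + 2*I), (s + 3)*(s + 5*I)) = s + 3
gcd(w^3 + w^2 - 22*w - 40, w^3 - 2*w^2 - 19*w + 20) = w^2 - w - 20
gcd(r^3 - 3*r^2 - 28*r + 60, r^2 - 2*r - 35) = r + 5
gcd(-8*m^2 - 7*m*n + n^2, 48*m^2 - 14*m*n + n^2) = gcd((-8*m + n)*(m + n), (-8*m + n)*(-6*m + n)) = 8*m - n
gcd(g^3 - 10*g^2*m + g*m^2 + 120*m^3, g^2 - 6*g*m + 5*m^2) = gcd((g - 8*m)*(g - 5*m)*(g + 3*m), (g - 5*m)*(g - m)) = g - 5*m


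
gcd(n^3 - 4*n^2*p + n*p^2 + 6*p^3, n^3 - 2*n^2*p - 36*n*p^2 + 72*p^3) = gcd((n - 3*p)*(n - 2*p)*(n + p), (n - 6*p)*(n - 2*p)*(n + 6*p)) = -n + 2*p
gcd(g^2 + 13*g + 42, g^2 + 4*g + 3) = 1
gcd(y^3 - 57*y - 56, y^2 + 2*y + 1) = y + 1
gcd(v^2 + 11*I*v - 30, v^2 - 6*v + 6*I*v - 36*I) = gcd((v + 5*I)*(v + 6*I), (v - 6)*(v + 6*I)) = v + 6*I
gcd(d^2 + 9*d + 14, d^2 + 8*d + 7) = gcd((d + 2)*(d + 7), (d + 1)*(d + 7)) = d + 7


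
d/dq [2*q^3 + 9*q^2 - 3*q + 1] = 6*q^2 + 18*q - 3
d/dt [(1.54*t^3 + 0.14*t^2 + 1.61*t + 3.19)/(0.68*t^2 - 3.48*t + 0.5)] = (1.0472*t^4 - 10.7184*t^3 + 0.728*t^2 - 4.1984*t + 11.9062)/(0.4624*t^4 - 4.7328*t^3 + 12.7904*t^2 - 3.48*t + 0.25)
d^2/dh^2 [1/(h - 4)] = 2/(h - 4)^3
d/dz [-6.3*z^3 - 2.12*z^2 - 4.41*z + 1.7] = -18.9*z^2 - 4.24*z - 4.41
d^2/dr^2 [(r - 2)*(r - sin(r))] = (r - 2)*sin(r) - 2*cos(r) + 2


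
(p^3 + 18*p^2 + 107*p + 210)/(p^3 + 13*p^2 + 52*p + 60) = (p + 7)/(p + 2)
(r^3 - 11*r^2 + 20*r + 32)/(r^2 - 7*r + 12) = (r^2 - 7*r - 8)/(r - 3)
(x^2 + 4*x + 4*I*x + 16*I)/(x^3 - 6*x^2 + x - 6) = (x^2 + 4*x*(1 + I) + 16*I)/(x^3 - 6*x^2 + x - 6)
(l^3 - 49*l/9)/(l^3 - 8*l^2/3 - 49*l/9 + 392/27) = 3*l/(3*l - 8)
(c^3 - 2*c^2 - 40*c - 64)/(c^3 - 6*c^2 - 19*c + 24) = (c^2 + 6*c + 8)/(c^2 + 2*c - 3)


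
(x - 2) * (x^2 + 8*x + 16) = x^3 + 6*x^2 - 32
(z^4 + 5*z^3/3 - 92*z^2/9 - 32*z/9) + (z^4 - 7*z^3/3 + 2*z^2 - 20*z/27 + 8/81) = 2*z^4 - 2*z^3/3 - 74*z^2/9 - 116*z/27 + 8/81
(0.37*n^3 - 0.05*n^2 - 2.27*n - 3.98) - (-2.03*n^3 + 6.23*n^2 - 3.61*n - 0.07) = 2.4*n^3 - 6.28*n^2 + 1.34*n - 3.91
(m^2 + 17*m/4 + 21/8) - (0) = m^2 + 17*m/4 + 21/8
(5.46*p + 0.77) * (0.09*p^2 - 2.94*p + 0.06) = 0.4914*p^3 - 15.9831*p^2 - 1.9362*p + 0.0462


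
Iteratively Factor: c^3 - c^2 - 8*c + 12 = (c + 3)*(c^2 - 4*c + 4) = (c - 2)*(c + 3)*(c - 2)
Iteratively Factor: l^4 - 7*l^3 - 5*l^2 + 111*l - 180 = (l - 3)*(l^3 - 4*l^2 - 17*l + 60) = (l - 5)*(l - 3)*(l^2 + l - 12) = (l - 5)*(l - 3)^2*(l + 4)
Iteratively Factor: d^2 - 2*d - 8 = (d - 4)*(d + 2)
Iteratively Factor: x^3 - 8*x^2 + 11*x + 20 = (x - 4)*(x^2 - 4*x - 5) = (x - 4)*(x + 1)*(x - 5)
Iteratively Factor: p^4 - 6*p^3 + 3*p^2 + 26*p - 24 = (p - 3)*(p^3 - 3*p^2 - 6*p + 8) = (p - 3)*(p - 1)*(p^2 - 2*p - 8) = (p - 3)*(p - 1)*(p + 2)*(p - 4)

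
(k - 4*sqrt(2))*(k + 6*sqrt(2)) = k^2 + 2*sqrt(2)*k - 48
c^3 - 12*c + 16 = (c - 2)^2*(c + 4)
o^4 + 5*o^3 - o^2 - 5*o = o*(o - 1)*(o + 1)*(o + 5)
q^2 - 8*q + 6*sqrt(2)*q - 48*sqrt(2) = (q - 8)*(q + 6*sqrt(2))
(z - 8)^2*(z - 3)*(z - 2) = z^4 - 21*z^3 + 150*z^2 - 416*z + 384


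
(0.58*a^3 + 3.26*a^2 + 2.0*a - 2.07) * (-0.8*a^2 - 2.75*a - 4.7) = -0.464*a^5 - 4.203*a^4 - 13.291*a^3 - 19.166*a^2 - 3.7075*a + 9.729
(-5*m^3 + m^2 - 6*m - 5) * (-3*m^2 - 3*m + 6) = 15*m^5 + 12*m^4 - 15*m^3 + 39*m^2 - 21*m - 30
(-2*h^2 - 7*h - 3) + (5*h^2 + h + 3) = 3*h^2 - 6*h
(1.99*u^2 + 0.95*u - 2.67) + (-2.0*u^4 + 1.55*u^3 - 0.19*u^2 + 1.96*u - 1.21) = -2.0*u^4 + 1.55*u^3 + 1.8*u^2 + 2.91*u - 3.88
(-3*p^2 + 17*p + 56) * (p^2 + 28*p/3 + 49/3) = -3*p^4 - 11*p^3 + 497*p^2/3 + 2401*p/3 + 2744/3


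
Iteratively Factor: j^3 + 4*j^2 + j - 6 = (j + 3)*(j^2 + j - 2) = (j + 2)*(j + 3)*(j - 1)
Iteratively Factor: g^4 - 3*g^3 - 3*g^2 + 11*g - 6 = (g - 1)*(g^3 - 2*g^2 - 5*g + 6) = (g - 1)^2*(g^2 - g - 6) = (g - 1)^2*(g + 2)*(g - 3)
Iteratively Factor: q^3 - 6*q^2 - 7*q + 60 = (q + 3)*(q^2 - 9*q + 20) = (q - 5)*(q + 3)*(q - 4)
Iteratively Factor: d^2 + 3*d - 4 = (d - 1)*(d + 4)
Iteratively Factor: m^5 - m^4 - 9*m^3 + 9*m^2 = (m - 3)*(m^4 + 2*m^3 - 3*m^2) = (m - 3)*(m - 1)*(m^3 + 3*m^2) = m*(m - 3)*(m - 1)*(m^2 + 3*m) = m*(m - 3)*(m - 1)*(m + 3)*(m)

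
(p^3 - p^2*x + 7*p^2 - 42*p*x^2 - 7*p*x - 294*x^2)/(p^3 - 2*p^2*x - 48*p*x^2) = (-p^2 + 7*p*x - 7*p + 49*x)/(p*(-p + 8*x))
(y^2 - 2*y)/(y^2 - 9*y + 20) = y*(y - 2)/(y^2 - 9*y + 20)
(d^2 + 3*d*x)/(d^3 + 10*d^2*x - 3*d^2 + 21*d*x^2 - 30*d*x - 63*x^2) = d/(d^2 + 7*d*x - 3*d - 21*x)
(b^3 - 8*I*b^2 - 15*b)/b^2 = b - 8*I - 15/b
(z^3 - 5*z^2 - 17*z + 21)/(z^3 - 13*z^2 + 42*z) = (z^2 + 2*z - 3)/(z*(z - 6))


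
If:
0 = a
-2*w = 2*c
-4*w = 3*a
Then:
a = 0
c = 0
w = 0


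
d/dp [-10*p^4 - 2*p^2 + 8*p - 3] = -40*p^3 - 4*p + 8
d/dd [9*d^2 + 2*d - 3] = 18*d + 2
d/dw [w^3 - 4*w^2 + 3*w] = 3*w^2 - 8*w + 3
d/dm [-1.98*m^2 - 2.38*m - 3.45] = -3.96*m - 2.38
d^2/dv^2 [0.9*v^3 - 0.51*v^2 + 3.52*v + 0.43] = 5.4*v - 1.02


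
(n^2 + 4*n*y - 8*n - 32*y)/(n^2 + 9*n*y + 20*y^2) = (n - 8)/(n + 5*y)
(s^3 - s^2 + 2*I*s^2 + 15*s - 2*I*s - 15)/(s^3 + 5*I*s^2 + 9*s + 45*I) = (s - 1)/(s + 3*I)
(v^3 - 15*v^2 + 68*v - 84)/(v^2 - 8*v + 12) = v - 7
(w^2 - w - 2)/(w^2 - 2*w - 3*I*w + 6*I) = (w + 1)/(w - 3*I)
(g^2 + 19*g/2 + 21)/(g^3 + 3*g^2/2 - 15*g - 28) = (g + 6)/(g^2 - 2*g - 8)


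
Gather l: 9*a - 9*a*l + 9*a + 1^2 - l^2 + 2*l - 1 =18*a - l^2 + l*(2 - 9*a)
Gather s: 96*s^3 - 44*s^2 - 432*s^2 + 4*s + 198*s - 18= 96*s^3 - 476*s^2 + 202*s - 18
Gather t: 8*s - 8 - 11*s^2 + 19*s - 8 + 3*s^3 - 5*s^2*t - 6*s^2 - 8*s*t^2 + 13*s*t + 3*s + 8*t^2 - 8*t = 3*s^3 - 17*s^2 + 30*s + t^2*(8 - 8*s) + t*(-5*s^2 + 13*s - 8) - 16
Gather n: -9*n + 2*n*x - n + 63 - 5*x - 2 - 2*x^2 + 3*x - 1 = n*(2*x - 10) - 2*x^2 - 2*x + 60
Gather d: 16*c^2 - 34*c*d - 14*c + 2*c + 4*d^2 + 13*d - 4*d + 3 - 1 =16*c^2 - 12*c + 4*d^2 + d*(9 - 34*c) + 2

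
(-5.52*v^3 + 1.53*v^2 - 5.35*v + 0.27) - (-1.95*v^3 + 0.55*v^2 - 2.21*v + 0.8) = -3.57*v^3 + 0.98*v^2 - 3.14*v - 0.53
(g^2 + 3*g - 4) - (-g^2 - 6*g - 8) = 2*g^2 + 9*g + 4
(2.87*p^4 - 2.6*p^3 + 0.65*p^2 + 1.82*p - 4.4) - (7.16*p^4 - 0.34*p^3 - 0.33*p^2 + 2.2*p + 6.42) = -4.29*p^4 - 2.26*p^3 + 0.98*p^2 - 0.38*p - 10.82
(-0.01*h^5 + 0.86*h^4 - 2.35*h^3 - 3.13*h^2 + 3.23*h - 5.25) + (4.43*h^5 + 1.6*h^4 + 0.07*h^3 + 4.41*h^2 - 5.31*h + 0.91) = 4.42*h^5 + 2.46*h^4 - 2.28*h^3 + 1.28*h^2 - 2.08*h - 4.34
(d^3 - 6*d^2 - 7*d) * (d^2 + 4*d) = d^5 - 2*d^4 - 31*d^3 - 28*d^2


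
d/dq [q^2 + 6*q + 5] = 2*q + 6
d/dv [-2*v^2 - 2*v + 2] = -4*v - 2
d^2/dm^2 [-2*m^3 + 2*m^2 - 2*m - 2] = 4 - 12*m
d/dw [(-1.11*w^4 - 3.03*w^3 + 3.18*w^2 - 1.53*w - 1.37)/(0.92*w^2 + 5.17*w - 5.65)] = (-2.0424*w^5 - 20.0037*w^4 - 6.2442*w^3 + 69.2067*w^2 - 33.4132*w + 15.7274)/(0.8464*w^4 + 9.5128*w^3 + 16.3329*w^2 - 58.421*w + 31.9225)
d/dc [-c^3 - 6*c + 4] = -3*c^2 - 6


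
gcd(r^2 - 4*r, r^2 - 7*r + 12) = r - 4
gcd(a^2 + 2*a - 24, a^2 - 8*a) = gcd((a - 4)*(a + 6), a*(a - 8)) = 1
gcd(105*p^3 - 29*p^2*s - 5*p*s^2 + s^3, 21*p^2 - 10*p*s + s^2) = 21*p^2 - 10*p*s + s^2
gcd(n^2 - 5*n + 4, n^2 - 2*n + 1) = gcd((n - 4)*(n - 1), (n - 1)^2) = n - 1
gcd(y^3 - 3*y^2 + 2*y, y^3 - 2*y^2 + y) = y^2 - y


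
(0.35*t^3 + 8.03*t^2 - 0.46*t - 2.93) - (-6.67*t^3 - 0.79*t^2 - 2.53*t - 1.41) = 7.02*t^3 + 8.82*t^2 + 2.07*t - 1.52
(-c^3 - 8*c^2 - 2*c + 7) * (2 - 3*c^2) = 3*c^5 + 24*c^4 + 4*c^3 - 37*c^2 - 4*c + 14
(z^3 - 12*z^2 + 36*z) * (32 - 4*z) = -4*z^4 + 80*z^3 - 528*z^2 + 1152*z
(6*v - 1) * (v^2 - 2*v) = 6*v^3 - 13*v^2 + 2*v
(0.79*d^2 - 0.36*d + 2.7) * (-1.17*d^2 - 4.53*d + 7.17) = -0.9243*d^4 - 3.1575*d^3 + 4.1361*d^2 - 14.8122*d + 19.359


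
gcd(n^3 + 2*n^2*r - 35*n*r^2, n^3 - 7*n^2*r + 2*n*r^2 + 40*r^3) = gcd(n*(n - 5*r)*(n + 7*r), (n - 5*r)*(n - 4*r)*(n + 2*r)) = -n + 5*r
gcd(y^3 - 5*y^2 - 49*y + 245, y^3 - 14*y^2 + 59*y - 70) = y^2 - 12*y + 35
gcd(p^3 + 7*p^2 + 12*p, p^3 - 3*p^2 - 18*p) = p^2 + 3*p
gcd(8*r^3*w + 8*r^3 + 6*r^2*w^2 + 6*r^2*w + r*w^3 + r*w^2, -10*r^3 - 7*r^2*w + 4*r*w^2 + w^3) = 1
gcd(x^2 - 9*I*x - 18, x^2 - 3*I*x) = x - 3*I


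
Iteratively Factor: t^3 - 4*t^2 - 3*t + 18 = (t + 2)*(t^2 - 6*t + 9) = (t - 3)*(t + 2)*(t - 3)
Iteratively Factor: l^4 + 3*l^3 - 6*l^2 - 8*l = (l + 1)*(l^3 + 2*l^2 - 8*l) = (l - 2)*(l + 1)*(l^2 + 4*l) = (l - 2)*(l + 1)*(l + 4)*(l)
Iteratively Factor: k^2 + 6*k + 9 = (k + 3)*(k + 3)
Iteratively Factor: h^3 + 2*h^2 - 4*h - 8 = (h + 2)*(h^2 - 4) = (h - 2)*(h + 2)*(h + 2)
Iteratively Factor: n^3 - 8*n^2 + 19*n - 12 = (n - 4)*(n^2 - 4*n + 3) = (n - 4)*(n - 1)*(n - 3)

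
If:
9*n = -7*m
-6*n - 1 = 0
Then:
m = 3/14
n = -1/6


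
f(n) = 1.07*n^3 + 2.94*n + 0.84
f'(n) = 3.21*n^2 + 2.94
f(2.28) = 20.23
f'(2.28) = 19.63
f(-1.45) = -6.69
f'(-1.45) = 9.69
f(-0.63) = -1.28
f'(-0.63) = 4.21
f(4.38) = 103.63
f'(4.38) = 64.52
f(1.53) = 9.17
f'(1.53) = 10.45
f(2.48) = 24.45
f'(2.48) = 22.68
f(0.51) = 2.48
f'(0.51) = 3.77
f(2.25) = 19.64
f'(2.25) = 19.19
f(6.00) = 249.60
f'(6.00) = 118.50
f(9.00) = 807.33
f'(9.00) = 262.95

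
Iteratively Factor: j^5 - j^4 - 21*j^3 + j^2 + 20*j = (j - 5)*(j^4 + 4*j^3 - j^2 - 4*j) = j*(j - 5)*(j^3 + 4*j^2 - j - 4) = j*(j - 5)*(j + 4)*(j^2 - 1) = j*(j - 5)*(j + 1)*(j + 4)*(j - 1)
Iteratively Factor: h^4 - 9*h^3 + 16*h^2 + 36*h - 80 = (h - 4)*(h^3 - 5*h^2 - 4*h + 20) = (h - 4)*(h - 2)*(h^2 - 3*h - 10) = (h - 4)*(h - 2)*(h + 2)*(h - 5)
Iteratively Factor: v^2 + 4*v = (v)*(v + 4)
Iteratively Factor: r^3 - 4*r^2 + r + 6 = (r - 2)*(r^2 - 2*r - 3) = (r - 2)*(r + 1)*(r - 3)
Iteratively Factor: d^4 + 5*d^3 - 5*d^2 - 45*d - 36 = (d - 3)*(d^3 + 8*d^2 + 19*d + 12) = (d - 3)*(d + 3)*(d^2 + 5*d + 4) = (d - 3)*(d + 1)*(d + 3)*(d + 4)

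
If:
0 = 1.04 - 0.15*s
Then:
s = 6.93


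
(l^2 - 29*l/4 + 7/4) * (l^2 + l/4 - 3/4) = l^4 - 7*l^3 - 13*l^2/16 + 47*l/8 - 21/16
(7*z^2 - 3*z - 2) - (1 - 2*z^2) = 9*z^2 - 3*z - 3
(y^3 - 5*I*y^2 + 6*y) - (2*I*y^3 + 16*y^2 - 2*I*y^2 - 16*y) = y^3 - 2*I*y^3 - 16*y^2 - 3*I*y^2 + 22*y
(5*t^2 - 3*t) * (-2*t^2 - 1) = -10*t^4 + 6*t^3 - 5*t^2 + 3*t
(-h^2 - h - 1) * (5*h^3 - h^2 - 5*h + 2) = -5*h^5 - 4*h^4 + h^3 + 4*h^2 + 3*h - 2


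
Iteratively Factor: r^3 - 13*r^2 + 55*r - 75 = (r - 3)*(r^2 - 10*r + 25) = (r - 5)*(r - 3)*(r - 5)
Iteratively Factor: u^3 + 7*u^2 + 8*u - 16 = (u + 4)*(u^2 + 3*u - 4) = (u - 1)*(u + 4)*(u + 4)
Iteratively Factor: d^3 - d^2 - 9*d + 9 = (d - 3)*(d^2 + 2*d - 3) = (d - 3)*(d - 1)*(d + 3)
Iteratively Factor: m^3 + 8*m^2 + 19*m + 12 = (m + 4)*(m^2 + 4*m + 3) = (m + 1)*(m + 4)*(m + 3)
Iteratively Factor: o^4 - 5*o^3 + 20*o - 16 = (o + 2)*(o^3 - 7*o^2 + 14*o - 8) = (o - 2)*(o + 2)*(o^2 - 5*o + 4) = (o - 2)*(o - 1)*(o + 2)*(o - 4)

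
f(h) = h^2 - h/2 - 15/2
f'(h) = 2*h - 1/2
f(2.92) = -0.43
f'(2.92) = 5.34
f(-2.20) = -1.56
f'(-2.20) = -4.90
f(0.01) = -7.50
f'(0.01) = -0.48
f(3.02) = 0.11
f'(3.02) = 5.54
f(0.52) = -7.49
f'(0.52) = 0.54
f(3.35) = 2.05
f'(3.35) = 6.20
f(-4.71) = 17.04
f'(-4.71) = -9.92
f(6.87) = 36.26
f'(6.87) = 13.24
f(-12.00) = 142.50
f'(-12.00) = -24.50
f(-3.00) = 3.00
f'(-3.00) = -6.50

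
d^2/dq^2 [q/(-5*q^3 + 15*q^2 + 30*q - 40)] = 6*(-3*q*(-q^2 + 2*q + 2)^2 + (q^2 + q*(q - 1) - 2*q - 2)*(q^3 - 3*q^2 - 6*q + 8))/(5*(q^3 - 3*q^2 - 6*q + 8)^3)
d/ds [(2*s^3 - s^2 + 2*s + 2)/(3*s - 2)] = (12*s^3 - 15*s^2 + 4*s - 10)/(9*s^2 - 12*s + 4)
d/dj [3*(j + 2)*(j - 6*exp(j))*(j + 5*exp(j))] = -3*j^2*exp(j) + 9*j^2 - 180*j*exp(2*j) - 12*j*exp(j) + 12*j - 450*exp(2*j) - 6*exp(j)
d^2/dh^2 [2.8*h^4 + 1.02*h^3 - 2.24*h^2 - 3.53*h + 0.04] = 33.6*h^2 + 6.12*h - 4.48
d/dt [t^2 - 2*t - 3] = 2*t - 2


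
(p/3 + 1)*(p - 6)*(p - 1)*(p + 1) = p^4/3 - p^3 - 19*p^2/3 + p + 6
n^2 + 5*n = n*(n + 5)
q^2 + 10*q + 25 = (q + 5)^2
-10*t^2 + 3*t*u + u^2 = (-2*t + u)*(5*t + u)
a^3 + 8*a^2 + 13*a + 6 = (a + 1)^2*(a + 6)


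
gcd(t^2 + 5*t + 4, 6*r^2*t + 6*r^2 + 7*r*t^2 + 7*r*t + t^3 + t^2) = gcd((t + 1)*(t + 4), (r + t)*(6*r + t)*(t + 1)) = t + 1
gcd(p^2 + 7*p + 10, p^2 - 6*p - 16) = p + 2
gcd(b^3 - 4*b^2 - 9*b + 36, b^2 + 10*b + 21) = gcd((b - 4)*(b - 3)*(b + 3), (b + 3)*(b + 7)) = b + 3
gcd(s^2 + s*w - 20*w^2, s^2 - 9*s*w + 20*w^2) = s - 4*w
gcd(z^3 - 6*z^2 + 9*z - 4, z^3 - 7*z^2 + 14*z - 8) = z^2 - 5*z + 4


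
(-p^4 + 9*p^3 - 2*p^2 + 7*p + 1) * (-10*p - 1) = 10*p^5 - 89*p^4 + 11*p^3 - 68*p^2 - 17*p - 1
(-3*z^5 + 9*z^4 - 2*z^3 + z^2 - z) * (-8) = 24*z^5 - 72*z^4 + 16*z^3 - 8*z^2 + 8*z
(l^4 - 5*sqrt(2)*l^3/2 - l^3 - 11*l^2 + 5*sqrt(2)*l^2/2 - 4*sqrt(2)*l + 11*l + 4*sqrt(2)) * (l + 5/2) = l^5 - 5*sqrt(2)*l^4/2 + 3*l^4/2 - 27*l^3/2 - 15*sqrt(2)*l^3/4 - 33*l^2/2 + 9*sqrt(2)*l^2/4 - 6*sqrt(2)*l + 55*l/2 + 10*sqrt(2)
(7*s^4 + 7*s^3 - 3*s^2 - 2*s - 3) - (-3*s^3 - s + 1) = 7*s^4 + 10*s^3 - 3*s^2 - s - 4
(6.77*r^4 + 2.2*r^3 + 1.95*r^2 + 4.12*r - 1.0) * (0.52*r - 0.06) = 3.5204*r^5 + 0.7378*r^4 + 0.882*r^3 + 2.0254*r^2 - 0.7672*r + 0.06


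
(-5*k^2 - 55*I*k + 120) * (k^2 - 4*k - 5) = -5*k^4 + 20*k^3 - 55*I*k^3 + 145*k^2 + 220*I*k^2 - 480*k + 275*I*k - 600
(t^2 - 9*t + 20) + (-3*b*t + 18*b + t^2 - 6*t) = -3*b*t + 18*b + 2*t^2 - 15*t + 20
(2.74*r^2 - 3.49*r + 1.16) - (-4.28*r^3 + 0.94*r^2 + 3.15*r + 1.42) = 4.28*r^3 + 1.8*r^2 - 6.64*r - 0.26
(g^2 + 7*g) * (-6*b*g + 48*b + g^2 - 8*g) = -6*b*g^3 + 6*b*g^2 + 336*b*g + g^4 - g^3 - 56*g^2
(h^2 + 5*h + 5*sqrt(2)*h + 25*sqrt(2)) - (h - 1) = h^2 + 4*h + 5*sqrt(2)*h + 1 + 25*sqrt(2)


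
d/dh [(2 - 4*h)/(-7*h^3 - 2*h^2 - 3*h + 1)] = 2*(-28*h^3 + 17*h^2 + 4*h + 1)/(49*h^6 + 28*h^5 + 46*h^4 - 2*h^3 + 5*h^2 - 6*h + 1)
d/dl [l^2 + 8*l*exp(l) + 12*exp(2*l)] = 8*l*exp(l) + 2*l + 24*exp(2*l) + 8*exp(l)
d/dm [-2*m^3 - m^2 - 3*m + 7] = -6*m^2 - 2*m - 3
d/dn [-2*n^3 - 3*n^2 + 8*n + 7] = -6*n^2 - 6*n + 8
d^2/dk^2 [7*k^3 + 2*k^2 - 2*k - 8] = 42*k + 4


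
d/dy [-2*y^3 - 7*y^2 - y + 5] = -6*y^2 - 14*y - 1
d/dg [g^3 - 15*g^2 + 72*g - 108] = 3*g^2 - 30*g + 72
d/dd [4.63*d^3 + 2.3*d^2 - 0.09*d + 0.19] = 13.89*d^2 + 4.6*d - 0.09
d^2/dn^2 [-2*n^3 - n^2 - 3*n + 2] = -12*n - 2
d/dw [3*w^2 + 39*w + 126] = 6*w + 39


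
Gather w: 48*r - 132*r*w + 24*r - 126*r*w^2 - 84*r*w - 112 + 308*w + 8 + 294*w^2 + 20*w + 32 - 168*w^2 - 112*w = 72*r + w^2*(126 - 126*r) + w*(216 - 216*r) - 72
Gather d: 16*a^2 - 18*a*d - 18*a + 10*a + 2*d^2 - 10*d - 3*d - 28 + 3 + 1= 16*a^2 - 8*a + 2*d^2 + d*(-18*a - 13) - 24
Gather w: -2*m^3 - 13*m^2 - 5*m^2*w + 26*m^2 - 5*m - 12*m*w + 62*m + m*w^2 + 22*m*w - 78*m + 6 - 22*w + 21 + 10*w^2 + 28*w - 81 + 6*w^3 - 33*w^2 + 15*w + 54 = -2*m^3 + 13*m^2 - 21*m + 6*w^3 + w^2*(m - 23) + w*(-5*m^2 + 10*m + 21)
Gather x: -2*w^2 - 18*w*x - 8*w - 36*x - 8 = -2*w^2 - 8*w + x*(-18*w - 36) - 8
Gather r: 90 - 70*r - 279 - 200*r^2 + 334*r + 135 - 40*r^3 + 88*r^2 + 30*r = -40*r^3 - 112*r^2 + 294*r - 54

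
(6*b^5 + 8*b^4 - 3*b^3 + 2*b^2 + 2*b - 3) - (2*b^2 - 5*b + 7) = 6*b^5 + 8*b^4 - 3*b^3 + 7*b - 10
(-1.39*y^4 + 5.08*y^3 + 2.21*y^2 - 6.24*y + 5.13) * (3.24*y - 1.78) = -4.5036*y^5 + 18.9334*y^4 - 1.882*y^3 - 24.1514*y^2 + 27.7284*y - 9.1314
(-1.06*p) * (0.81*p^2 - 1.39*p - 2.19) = -0.8586*p^3 + 1.4734*p^2 + 2.3214*p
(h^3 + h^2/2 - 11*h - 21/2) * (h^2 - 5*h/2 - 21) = h^5 - 2*h^4 - 133*h^3/4 + 13*h^2/2 + 1029*h/4 + 441/2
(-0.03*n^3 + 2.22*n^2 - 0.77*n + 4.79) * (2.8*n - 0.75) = -0.084*n^4 + 6.2385*n^3 - 3.821*n^2 + 13.9895*n - 3.5925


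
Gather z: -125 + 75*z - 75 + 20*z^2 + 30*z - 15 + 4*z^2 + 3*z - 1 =24*z^2 + 108*z - 216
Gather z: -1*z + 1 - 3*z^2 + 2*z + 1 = -3*z^2 + z + 2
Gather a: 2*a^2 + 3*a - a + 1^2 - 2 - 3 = 2*a^2 + 2*a - 4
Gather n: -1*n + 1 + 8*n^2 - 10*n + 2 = 8*n^2 - 11*n + 3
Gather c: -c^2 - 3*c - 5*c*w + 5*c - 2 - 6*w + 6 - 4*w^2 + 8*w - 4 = -c^2 + c*(2 - 5*w) - 4*w^2 + 2*w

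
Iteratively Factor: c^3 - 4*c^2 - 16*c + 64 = (c - 4)*(c^2 - 16) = (c - 4)*(c + 4)*(c - 4)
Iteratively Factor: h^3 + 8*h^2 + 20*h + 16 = (h + 2)*(h^2 + 6*h + 8) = (h + 2)^2*(h + 4)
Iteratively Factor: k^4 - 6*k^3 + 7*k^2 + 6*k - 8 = (k + 1)*(k^3 - 7*k^2 + 14*k - 8) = (k - 1)*(k + 1)*(k^2 - 6*k + 8) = (k - 4)*(k - 1)*(k + 1)*(k - 2)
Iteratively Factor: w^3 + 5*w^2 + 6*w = (w)*(w^2 + 5*w + 6) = w*(w + 2)*(w + 3)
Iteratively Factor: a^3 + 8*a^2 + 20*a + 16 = (a + 4)*(a^2 + 4*a + 4) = (a + 2)*(a + 4)*(a + 2)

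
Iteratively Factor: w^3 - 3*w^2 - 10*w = (w)*(w^2 - 3*w - 10) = w*(w - 5)*(w + 2)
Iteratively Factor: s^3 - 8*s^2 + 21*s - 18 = (s - 3)*(s^2 - 5*s + 6) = (s - 3)^2*(s - 2)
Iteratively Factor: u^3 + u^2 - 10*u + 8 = (u + 4)*(u^2 - 3*u + 2) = (u - 2)*(u + 4)*(u - 1)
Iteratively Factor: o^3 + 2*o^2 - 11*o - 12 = (o + 1)*(o^2 + o - 12) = (o + 1)*(o + 4)*(o - 3)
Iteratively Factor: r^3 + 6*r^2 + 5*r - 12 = (r - 1)*(r^2 + 7*r + 12) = (r - 1)*(r + 4)*(r + 3)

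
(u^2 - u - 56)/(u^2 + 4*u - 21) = (u - 8)/(u - 3)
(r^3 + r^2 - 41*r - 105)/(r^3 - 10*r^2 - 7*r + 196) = (r^2 + 8*r + 15)/(r^2 - 3*r - 28)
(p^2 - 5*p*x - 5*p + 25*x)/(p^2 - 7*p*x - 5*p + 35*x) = (-p + 5*x)/(-p + 7*x)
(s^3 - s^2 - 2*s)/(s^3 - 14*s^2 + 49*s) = (s^2 - s - 2)/(s^2 - 14*s + 49)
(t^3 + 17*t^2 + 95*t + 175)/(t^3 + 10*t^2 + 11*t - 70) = (t + 5)/(t - 2)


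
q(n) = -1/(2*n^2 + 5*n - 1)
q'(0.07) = 12.88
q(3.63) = -0.02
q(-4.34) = -0.07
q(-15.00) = 0.00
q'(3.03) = 0.02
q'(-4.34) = -0.06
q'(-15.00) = 0.00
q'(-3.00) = -1.75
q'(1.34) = 0.12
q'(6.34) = 0.00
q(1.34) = -0.11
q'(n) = -(-4*n - 5)/(2*n^2 + 5*n - 1)^2 = (4*n + 5)/(2*n^2 + 5*n - 1)^2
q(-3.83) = -0.11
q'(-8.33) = -0.00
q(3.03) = -0.03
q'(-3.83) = -0.12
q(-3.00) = -0.50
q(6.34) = -0.01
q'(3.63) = 0.01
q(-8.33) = -0.01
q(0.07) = 1.56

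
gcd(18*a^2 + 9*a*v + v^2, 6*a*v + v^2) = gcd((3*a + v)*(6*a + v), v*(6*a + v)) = 6*a + v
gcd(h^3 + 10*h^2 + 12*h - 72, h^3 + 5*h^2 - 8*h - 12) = h^2 + 4*h - 12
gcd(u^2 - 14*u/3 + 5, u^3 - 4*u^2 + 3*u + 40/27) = u - 5/3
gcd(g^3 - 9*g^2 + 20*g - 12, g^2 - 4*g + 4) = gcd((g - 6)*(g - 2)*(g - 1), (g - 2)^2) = g - 2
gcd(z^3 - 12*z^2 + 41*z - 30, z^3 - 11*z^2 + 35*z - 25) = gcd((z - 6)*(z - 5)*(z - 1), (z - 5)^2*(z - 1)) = z^2 - 6*z + 5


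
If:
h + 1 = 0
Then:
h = -1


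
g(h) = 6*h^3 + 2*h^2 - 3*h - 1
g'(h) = 18*h^2 + 4*h - 3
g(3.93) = 382.29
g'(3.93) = 290.73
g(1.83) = 36.98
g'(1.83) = 64.60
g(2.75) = 130.66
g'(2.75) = 144.12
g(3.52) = 274.91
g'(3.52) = 234.11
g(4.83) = 707.24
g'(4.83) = 436.24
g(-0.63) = 0.18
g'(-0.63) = 1.62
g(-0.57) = 0.25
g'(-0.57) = 0.57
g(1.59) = 23.40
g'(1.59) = 48.87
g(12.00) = 10619.00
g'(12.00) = 2637.00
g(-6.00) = -1207.00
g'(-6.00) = 621.00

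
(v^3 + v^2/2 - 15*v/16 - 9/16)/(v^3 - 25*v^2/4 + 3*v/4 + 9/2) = (v + 3/4)/(v - 6)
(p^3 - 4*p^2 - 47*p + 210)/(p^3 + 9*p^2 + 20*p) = (p^3 - 4*p^2 - 47*p + 210)/(p*(p^2 + 9*p + 20))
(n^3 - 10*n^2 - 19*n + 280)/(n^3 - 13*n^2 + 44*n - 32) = (n^2 - 2*n - 35)/(n^2 - 5*n + 4)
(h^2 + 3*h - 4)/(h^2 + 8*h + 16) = (h - 1)/(h + 4)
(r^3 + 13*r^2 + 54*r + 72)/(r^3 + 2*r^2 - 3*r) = (r^2 + 10*r + 24)/(r*(r - 1))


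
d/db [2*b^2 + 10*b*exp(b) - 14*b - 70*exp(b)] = 10*b*exp(b) + 4*b - 60*exp(b) - 14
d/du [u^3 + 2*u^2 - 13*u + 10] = 3*u^2 + 4*u - 13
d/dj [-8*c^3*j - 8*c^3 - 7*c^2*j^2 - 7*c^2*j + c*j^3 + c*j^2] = c*(-8*c^2 - 14*c*j - 7*c + 3*j^2 + 2*j)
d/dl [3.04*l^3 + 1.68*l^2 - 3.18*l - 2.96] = 9.12*l^2 + 3.36*l - 3.18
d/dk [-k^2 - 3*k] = -2*k - 3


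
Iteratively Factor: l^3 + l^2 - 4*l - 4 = (l - 2)*(l^2 + 3*l + 2) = (l - 2)*(l + 1)*(l + 2)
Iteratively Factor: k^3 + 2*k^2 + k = (k + 1)*(k^2 + k) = (k + 1)^2*(k)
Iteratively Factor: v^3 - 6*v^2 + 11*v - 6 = (v - 1)*(v^2 - 5*v + 6) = (v - 3)*(v - 1)*(v - 2)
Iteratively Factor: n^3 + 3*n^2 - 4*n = (n + 4)*(n^2 - n) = n*(n + 4)*(n - 1)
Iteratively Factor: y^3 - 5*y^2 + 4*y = (y)*(y^2 - 5*y + 4) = y*(y - 4)*(y - 1)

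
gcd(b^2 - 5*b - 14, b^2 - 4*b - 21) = b - 7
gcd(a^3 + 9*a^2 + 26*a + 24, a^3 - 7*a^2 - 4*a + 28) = a + 2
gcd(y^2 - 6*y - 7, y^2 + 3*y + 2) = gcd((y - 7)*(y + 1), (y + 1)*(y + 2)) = y + 1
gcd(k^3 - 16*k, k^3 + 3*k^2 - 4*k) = k^2 + 4*k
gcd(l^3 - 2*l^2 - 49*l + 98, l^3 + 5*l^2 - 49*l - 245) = l^2 - 49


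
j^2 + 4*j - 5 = (j - 1)*(j + 5)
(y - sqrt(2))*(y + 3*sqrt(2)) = y^2 + 2*sqrt(2)*y - 6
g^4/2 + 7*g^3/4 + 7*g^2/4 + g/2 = g*(g/2 + 1)*(g + 1/2)*(g + 1)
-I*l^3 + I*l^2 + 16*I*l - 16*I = (l - 4)*(l + 4)*(-I*l + I)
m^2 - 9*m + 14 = (m - 7)*(m - 2)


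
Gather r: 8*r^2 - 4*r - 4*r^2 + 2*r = 4*r^2 - 2*r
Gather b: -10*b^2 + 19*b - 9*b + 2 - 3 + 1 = -10*b^2 + 10*b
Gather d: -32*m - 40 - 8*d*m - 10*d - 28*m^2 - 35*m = d*(-8*m - 10) - 28*m^2 - 67*m - 40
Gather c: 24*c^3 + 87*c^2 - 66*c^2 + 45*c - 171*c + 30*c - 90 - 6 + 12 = 24*c^3 + 21*c^2 - 96*c - 84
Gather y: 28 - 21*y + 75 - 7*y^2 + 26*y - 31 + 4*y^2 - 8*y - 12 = -3*y^2 - 3*y + 60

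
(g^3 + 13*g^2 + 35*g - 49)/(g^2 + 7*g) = g + 6 - 7/g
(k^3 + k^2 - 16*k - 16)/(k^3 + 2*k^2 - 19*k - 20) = (k + 4)/(k + 5)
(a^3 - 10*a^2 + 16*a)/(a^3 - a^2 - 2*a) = (a - 8)/(a + 1)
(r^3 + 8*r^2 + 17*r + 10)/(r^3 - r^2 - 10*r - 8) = (r + 5)/(r - 4)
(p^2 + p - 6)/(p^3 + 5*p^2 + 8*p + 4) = (p^2 + p - 6)/(p^3 + 5*p^2 + 8*p + 4)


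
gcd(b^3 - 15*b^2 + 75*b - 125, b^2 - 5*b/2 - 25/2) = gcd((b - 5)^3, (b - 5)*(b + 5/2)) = b - 5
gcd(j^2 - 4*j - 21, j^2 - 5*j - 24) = j + 3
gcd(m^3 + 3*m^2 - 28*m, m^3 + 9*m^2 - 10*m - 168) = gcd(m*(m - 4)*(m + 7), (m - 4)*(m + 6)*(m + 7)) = m^2 + 3*m - 28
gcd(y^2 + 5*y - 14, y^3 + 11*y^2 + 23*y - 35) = y + 7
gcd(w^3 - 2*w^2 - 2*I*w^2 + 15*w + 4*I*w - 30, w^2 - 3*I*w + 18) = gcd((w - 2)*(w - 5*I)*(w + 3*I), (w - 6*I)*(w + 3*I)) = w + 3*I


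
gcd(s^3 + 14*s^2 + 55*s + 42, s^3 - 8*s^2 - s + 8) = s + 1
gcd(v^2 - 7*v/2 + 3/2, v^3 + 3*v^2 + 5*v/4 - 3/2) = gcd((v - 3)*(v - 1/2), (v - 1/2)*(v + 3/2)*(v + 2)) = v - 1/2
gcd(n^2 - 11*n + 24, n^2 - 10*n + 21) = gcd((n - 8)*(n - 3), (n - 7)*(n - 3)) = n - 3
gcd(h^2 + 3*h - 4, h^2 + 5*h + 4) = h + 4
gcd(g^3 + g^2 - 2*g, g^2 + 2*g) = g^2 + 2*g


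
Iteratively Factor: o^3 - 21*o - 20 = (o + 1)*(o^2 - o - 20) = (o + 1)*(o + 4)*(o - 5)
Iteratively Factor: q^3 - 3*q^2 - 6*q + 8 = (q - 4)*(q^2 + q - 2) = (q - 4)*(q + 2)*(q - 1)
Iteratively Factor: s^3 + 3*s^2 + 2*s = (s + 2)*(s^2 + s) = (s + 1)*(s + 2)*(s)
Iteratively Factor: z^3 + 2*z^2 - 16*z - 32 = (z - 4)*(z^2 + 6*z + 8) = (z - 4)*(z + 2)*(z + 4)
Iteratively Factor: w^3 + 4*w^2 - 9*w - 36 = (w + 4)*(w^2 - 9) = (w - 3)*(w + 4)*(w + 3)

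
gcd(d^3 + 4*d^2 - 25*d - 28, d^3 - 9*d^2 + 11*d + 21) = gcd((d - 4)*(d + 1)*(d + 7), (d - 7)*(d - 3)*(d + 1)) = d + 1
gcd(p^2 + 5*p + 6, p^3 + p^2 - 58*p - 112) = p + 2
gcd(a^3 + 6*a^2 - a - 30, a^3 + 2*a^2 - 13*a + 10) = a^2 + 3*a - 10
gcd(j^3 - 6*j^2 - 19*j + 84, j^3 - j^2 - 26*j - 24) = j + 4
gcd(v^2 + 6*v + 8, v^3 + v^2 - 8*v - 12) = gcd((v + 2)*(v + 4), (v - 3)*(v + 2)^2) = v + 2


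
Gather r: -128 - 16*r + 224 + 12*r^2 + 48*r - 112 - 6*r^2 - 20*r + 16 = 6*r^2 + 12*r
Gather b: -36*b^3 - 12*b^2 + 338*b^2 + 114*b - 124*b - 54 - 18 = -36*b^3 + 326*b^2 - 10*b - 72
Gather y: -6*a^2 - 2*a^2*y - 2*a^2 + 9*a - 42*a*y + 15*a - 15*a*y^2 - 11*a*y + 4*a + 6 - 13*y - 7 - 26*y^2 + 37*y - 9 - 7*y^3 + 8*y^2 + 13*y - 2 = -8*a^2 + 28*a - 7*y^3 + y^2*(-15*a - 18) + y*(-2*a^2 - 53*a + 37) - 12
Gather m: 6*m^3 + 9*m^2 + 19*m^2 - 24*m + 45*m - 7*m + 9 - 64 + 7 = 6*m^3 + 28*m^2 + 14*m - 48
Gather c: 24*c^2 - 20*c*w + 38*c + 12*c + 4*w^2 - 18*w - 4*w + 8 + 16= 24*c^2 + c*(50 - 20*w) + 4*w^2 - 22*w + 24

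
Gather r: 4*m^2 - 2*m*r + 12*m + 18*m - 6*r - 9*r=4*m^2 + 30*m + r*(-2*m - 15)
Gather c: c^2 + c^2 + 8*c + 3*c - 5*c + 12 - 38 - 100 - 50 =2*c^2 + 6*c - 176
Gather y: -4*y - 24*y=-28*y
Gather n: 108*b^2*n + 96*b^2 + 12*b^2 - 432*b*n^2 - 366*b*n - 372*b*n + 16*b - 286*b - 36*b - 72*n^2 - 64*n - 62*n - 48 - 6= 108*b^2 - 306*b + n^2*(-432*b - 72) + n*(108*b^2 - 738*b - 126) - 54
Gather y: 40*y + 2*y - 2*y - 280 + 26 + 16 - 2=40*y - 240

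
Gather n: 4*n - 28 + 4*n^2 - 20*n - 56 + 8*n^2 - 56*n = 12*n^2 - 72*n - 84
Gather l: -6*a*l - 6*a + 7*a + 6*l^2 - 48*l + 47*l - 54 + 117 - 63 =a + 6*l^2 + l*(-6*a - 1)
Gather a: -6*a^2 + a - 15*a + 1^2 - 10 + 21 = -6*a^2 - 14*a + 12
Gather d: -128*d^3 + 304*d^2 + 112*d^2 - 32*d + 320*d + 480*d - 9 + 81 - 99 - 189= -128*d^3 + 416*d^2 + 768*d - 216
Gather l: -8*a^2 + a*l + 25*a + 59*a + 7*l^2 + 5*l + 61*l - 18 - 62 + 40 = -8*a^2 + 84*a + 7*l^2 + l*(a + 66) - 40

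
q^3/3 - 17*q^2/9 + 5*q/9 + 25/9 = (q/3 + 1/3)*(q - 5)*(q - 5/3)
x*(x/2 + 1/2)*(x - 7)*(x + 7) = x^4/2 + x^3/2 - 49*x^2/2 - 49*x/2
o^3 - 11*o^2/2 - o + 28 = (o - 4)*(o - 7/2)*(o + 2)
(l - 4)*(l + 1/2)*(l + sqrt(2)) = l^3 - 7*l^2/2 + sqrt(2)*l^2 - 7*sqrt(2)*l/2 - 2*l - 2*sqrt(2)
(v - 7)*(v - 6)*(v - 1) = v^3 - 14*v^2 + 55*v - 42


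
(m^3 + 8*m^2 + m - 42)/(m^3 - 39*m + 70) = (m + 3)/(m - 5)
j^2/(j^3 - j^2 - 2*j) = j/(j^2 - j - 2)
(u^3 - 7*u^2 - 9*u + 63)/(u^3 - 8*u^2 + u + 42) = (u + 3)/(u + 2)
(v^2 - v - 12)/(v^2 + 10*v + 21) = (v - 4)/(v + 7)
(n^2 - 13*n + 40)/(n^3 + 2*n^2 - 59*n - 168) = (n - 5)/(n^2 + 10*n + 21)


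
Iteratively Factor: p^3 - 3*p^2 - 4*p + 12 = (p - 3)*(p^2 - 4) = (p - 3)*(p - 2)*(p + 2)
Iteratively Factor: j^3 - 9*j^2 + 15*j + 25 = (j + 1)*(j^2 - 10*j + 25) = (j - 5)*(j + 1)*(j - 5)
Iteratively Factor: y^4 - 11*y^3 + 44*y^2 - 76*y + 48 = (y - 2)*(y^3 - 9*y^2 + 26*y - 24) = (y - 4)*(y - 2)*(y^2 - 5*y + 6) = (y - 4)*(y - 3)*(y - 2)*(y - 2)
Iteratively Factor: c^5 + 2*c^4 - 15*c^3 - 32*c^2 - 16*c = (c + 4)*(c^4 - 2*c^3 - 7*c^2 - 4*c) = (c + 1)*(c + 4)*(c^3 - 3*c^2 - 4*c) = (c - 4)*(c + 1)*(c + 4)*(c^2 + c) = (c - 4)*(c + 1)^2*(c + 4)*(c)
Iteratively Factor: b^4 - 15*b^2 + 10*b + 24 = (b - 3)*(b^3 + 3*b^2 - 6*b - 8) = (b - 3)*(b - 2)*(b^2 + 5*b + 4) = (b - 3)*(b - 2)*(b + 4)*(b + 1)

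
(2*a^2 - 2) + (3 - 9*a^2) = 1 - 7*a^2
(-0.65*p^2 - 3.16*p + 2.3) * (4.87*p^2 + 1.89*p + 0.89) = -3.1655*p^4 - 16.6177*p^3 + 4.6501*p^2 + 1.5346*p + 2.047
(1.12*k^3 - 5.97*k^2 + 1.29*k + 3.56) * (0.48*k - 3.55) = 0.5376*k^4 - 6.8416*k^3 + 21.8127*k^2 - 2.8707*k - 12.638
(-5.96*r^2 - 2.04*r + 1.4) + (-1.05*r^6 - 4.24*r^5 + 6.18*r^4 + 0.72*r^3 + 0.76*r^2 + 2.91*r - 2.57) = -1.05*r^6 - 4.24*r^5 + 6.18*r^4 + 0.72*r^3 - 5.2*r^2 + 0.87*r - 1.17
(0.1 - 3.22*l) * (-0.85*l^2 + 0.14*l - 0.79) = 2.737*l^3 - 0.5358*l^2 + 2.5578*l - 0.079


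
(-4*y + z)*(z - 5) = -4*y*z + 20*y + z^2 - 5*z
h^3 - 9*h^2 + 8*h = h*(h - 8)*(h - 1)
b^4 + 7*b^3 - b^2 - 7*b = b*(b - 1)*(b + 1)*(b + 7)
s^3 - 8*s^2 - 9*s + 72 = (s - 8)*(s - 3)*(s + 3)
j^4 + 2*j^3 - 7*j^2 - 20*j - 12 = (j - 3)*(j + 1)*(j + 2)^2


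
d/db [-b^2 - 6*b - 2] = -2*b - 6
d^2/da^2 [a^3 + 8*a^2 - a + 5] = 6*a + 16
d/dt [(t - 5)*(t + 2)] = 2*t - 3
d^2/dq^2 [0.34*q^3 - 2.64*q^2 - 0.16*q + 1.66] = 2.04*q - 5.28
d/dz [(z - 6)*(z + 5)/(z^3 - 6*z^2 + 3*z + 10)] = (-z^4 + 2*z^3 + 87*z^2 - 340*z + 80)/(z^6 - 12*z^5 + 42*z^4 - 16*z^3 - 111*z^2 + 60*z + 100)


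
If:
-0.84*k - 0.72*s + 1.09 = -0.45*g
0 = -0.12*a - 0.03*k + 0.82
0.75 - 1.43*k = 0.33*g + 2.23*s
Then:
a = 0.336999022482893*s + 6.64402085369827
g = -0.916259367872271*s - 1.00868904094711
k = 0.757249918540241 - 1.34799608993157*s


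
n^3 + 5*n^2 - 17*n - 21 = (n - 3)*(n + 1)*(n + 7)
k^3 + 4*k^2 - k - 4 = (k - 1)*(k + 1)*(k + 4)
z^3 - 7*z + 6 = (z - 2)*(z - 1)*(z + 3)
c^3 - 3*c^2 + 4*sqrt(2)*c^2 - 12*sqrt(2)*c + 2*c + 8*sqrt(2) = (c - 2)*(c - 1)*(c + 4*sqrt(2))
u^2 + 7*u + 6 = (u + 1)*(u + 6)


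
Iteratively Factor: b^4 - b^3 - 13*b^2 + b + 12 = (b + 3)*(b^3 - 4*b^2 - b + 4) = (b + 1)*(b + 3)*(b^2 - 5*b + 4) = (b - 1)*(b + 1)*(b + 3)*(b - 4)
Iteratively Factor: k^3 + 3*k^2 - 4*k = (k - 1)*(k^2 + 4*k) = k*(k - 1)*(k + 4)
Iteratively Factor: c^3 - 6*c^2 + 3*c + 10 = (c + 1)*(c^2 - 7*c + 10) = (c - 2)*(c + 1)*(c - 5)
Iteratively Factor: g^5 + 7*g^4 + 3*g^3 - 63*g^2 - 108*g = (g - 3)*(g^4 + 10*g^3 + 33*g^2 + 36*g) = (g - 3)*(g + 3)*(g^3 + 7*g^2 + 12*g) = (g - 3)*(g + 3)^2*(g^2 + 4*g) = g*(g - 3)*(g + 3)^2*(g + 4)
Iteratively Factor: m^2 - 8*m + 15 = (m - 3)*(m - 5)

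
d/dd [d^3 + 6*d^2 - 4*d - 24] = 3*d^2 + 12*d - 4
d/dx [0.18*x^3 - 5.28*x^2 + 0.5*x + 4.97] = 0.54*x^2 - 10.56*x + 0.5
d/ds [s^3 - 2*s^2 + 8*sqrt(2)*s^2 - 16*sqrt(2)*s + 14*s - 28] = 3*s^2 - 4*s + 16*sqrt(2)*s - 16*sqrt(2) + 14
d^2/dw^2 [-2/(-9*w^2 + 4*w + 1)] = 4*(81*w^2 - 36*w - 4*(9*w - 2)^2 - 9)/(-9*w^2 + 4*w + 1)^3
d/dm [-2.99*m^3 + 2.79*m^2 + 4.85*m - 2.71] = -8.97*m^2 + 5.58*m + 4.85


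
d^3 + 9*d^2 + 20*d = d*(d + 4)*(d + 5)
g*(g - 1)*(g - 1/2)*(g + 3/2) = g^4 - 7*g^2/4 + 3*g/4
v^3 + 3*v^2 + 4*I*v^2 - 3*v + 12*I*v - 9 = (v + 3)*(v + I)*(v + 3*I)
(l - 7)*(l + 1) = l^2 - 6*l - 7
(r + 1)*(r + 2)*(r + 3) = r^3 + 6*r^2 + 11*r + 6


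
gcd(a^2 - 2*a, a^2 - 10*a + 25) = 1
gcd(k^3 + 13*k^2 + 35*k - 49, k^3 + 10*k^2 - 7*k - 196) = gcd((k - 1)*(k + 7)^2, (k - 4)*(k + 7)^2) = k^2 + 14*k + 49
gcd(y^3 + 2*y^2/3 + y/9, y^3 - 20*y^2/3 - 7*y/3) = y^2 + y/3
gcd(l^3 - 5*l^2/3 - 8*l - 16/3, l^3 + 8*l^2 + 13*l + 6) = l + 1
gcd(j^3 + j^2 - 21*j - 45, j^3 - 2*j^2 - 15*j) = j^2 - 2*j - 15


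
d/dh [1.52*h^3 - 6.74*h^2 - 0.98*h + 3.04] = 4.56*h^2 - 13.48*h - 0.98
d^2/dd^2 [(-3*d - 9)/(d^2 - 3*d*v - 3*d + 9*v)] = 6*(-(d + 3)*(-2*d + 3*v + 3)^2 + 3*(d - v)*(d^2 - 3*d*v - 3*d + 9*v))/(d^2 - 3*d*v - 3*d + 9*v)^3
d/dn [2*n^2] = 4*n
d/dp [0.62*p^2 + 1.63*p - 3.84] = 1.24*p + 1.63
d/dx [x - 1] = 1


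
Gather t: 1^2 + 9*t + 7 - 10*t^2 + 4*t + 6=-10*t^2 + 13*t + 14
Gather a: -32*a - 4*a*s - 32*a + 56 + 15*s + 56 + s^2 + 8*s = a*(-4*s - 64) + s^2 + 23*s + 112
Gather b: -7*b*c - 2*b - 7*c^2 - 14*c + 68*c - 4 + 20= b*(-7*c - 2) - 7*c^2 + 54*c + 16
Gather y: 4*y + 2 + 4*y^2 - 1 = 4*y^2 + 4*y + 1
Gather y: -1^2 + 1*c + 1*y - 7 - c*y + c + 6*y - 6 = 2*c + y*(7 - c) - 14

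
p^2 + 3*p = p*(p + 3)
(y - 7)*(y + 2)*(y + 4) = y^3 - y^2 - 34*y - 56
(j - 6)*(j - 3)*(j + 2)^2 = j^4 - 5*j^3 - 14*j^2 + 36*j + 72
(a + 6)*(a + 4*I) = a^2 + 6*a + 4*I*a + 24*I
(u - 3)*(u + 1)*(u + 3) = u^3 + u^2 - 9*u - 9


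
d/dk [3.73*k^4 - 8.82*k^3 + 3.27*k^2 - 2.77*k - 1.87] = 14.92*k^3 - 26.46*k^2 + 6.54*k - 2.77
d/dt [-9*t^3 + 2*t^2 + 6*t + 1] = -27*t^2 + 4*t + 6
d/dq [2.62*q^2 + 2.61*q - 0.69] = 5.24*q + 2.61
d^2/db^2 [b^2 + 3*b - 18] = 2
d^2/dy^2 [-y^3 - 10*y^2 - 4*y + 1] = -6*y - 20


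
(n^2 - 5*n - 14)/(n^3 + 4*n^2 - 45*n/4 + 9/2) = 4*(n^2 - 5*n - 14)/(4*n^3 + 16*n^2 - 45*n + 18)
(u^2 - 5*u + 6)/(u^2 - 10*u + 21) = (u - 2)/(u - 7)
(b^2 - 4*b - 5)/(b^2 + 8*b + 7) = (b - 5)/(b + 7)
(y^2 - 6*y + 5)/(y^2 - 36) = (y^2 - 6*y + 5)/(y^2 - 36)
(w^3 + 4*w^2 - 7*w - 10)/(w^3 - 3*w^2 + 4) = (w + 5)/(w - 2)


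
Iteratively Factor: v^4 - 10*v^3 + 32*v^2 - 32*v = (v - 4)*(v^3 - 6*v^2 + 8*v) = (v - 4)*(v - 2)*(v^2 - 4*v) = (v - 4)^2*(v - 2)*(v)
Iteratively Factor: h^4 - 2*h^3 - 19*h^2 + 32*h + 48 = (h + 1)*(h^3 - 3*h^2 - 16*h + 48) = (h - 3)*(h + 1)*(h^2 - 16) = (h - 3)*(h + 1)*(h + 4)*(h - 4)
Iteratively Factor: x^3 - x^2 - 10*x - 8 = (x - 4)*(x^2 + 3*x + 2) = (x - 4)*(x + 1)*(x + 2)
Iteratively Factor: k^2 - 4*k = (k)*(k - 4)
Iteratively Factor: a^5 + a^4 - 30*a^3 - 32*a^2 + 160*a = (a + 4)*(a^4 - 3*a^3 - 18*a^2 + 40*a) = (a - 2)*(a + 4)*(a^3 - a^2 - 20*a) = (a - 2)*(a + 4)^2*(a^2 - 5*a) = (a - 5)*(a - 2)*(a + 4)^2*(a)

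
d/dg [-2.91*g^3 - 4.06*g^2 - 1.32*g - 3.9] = -8.73*g^2 - 8.12*g - 1.32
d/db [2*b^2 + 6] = 4*b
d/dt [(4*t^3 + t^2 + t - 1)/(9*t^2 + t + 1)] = 2*(18*t^4 + 4*t^3 + 2*t^2 + 10*t + 1)/(81*t^4 + 18*t^3 + 19*t^2 + 2*t + 1)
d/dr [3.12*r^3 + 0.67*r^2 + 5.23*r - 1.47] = 9.36*r^2 + 1.34*r + 5.23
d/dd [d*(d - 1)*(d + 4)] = 3*d^2 + 6*d - 4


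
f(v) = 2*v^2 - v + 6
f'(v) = 4*v - 1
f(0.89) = 6.69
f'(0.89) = 2.56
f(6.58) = 86.01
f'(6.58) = 25.32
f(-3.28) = 30.80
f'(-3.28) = -14.12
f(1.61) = 9.57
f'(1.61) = 5.44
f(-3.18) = 29.40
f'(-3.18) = -13.72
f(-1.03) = 9.15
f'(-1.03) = -5.12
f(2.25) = 13.88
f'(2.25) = 8.00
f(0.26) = 5.88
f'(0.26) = 0.04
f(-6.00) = 84.00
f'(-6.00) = -25.00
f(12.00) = 282.00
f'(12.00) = 47.00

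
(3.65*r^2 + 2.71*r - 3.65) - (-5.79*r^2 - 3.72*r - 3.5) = 9.44*r^2 + 6.43*r - 0.15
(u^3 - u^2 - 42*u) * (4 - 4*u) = -4*u^4 + 8*u^3 + 164*u^2 - 168*u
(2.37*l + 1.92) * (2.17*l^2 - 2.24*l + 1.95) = 5.1429*l^3 - 1.1424*l^2 + 0.3207*l + 3.744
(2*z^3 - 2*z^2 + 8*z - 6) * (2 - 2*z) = -4*z^4 + 8*z^3 - 20*z^2 + 28*z - 12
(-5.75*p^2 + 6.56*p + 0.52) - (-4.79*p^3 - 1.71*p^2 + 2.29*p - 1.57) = 4.79*p^3 - 4.04*p^2 + 4.27*p + 2.09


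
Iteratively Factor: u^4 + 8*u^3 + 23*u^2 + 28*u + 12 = (u + 2)*(u^3 + 6*u^2 + 11*u + 6) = (u + 2)*(u + 3)*(u^2 + 3*u + 2) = (u + 1)*(u + 2)*(u + 3)*(u + 2)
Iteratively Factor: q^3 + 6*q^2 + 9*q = (q)*(q^2 + 6*q + 9) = q*(q + 3)*(q + 3)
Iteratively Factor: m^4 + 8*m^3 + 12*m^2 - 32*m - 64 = (m + 4)*(m^3 + 4*m^2 - 4*m - 16) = (m + 2)*(m + 4)*(m^2 + 2*m - 8) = (m - 2)*(m + 2)*(m + 4)*(m + 4)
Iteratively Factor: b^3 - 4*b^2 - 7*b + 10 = (b - 5)*(b^2 + b - 2) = (b - 5)*(b - 1)*(b + 2)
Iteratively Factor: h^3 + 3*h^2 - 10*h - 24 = (h + 2)*(h^2 + h - 12) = (h + 2)*(h + 4)*(h - 3)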